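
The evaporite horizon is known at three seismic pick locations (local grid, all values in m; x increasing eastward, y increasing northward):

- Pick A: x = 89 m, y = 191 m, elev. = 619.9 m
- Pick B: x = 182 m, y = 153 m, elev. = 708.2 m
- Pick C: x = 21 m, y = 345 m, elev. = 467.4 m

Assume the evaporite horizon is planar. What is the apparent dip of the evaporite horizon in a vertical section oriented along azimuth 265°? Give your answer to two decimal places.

Two edge vectors: Pick A→Pick B = (93, -38, 88.3), Pick A→Pick C = (-68, 154, -152.5).
Normal n = (Pick A→Pick B) × (Pick A→Pick C) = (-7803.2, 8178.1, 11738).
So ∂z/∂x = −n_x/n_z = 0.66478 and ∂z/∂y = −n_y/n_z = −0.69672.
Unit vector along 265° is (sin 265°, cos 265°) = (-0.9962, -0.0872).
Slope in that direction = a·(-0.9962) + b·(-0.0872) = −0.60153.
Apparent dip = arctan|0.60153| = 31.03° (true dip is 43.9°, so apparent ≤ true as expected).

31.03°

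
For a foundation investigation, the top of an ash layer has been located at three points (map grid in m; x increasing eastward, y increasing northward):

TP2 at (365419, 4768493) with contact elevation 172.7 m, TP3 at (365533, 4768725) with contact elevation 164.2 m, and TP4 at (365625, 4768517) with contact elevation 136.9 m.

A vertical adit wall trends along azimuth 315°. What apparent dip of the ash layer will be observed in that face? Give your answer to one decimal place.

9.3°

Let the plane be z = a·x + b·y + c.
TP3−TP2: 114a + 232b = −8.5;  TP4−TP2: 206a + 24b = −35.8.
Solving gives a = −0.17981, b = 0.05172.
Unit vector along 315° is (sin 315°, cos 315°) = (-0.7071, 0.7071).
Slope in that direction = a·(-0.7071) + b·(0.7071) = 0.16372.
Apparent dip = arctan|0.16372| = 9.3° (true dip is 10.6°, so apparent ≤ true as expected).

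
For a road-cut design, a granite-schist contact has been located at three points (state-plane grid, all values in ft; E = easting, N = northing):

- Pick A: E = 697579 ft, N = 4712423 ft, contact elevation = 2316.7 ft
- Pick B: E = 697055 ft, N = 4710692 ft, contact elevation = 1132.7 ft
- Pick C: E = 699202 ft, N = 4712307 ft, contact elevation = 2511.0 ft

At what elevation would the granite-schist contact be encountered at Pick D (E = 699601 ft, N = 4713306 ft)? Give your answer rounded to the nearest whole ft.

Two edge vectors: Pick A→Pick B = (-524, -1731, -1184), Pick A→Pick C = (1623, -116, 194.3).
Normal n = (Pick A→Pick B) × (Pick A→Pick C) = (-473677.3, -1819818.8, 2870197).
So ∂z/∂E = −n_x/n_z = 0.16503303 and ∂z/∂N = −n_y/n_z = 0.63403968.
Intercept c from Pick A: 2316.7 − 115123.57 − 2987863.19 = −3100670.07.
At (699601, 4713306): z = 115457.3 + 2988423.0 − 3100670.07 = 3210.3 ft.

3210 ft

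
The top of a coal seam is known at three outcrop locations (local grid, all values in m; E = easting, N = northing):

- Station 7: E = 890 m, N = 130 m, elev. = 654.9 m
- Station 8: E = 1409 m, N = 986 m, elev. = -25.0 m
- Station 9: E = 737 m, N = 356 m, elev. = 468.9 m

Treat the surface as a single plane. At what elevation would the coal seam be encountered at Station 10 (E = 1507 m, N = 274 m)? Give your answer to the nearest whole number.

552 m

Two edge vectors: Station 7→Station 8 = (519, 856, -679.9), Station 7→Station 9 = (-153, 226, -186).
Normal n = (Station 7→Station 8) × (Station 7→Station 9) = (-5558.6, 200558.7, 248262).
So ∂z/∂E = −n_x/n_z = 0.02239 and ∂z/∂N = −n_y/n_z = −0.80785.
Intercept c from Station 7: 654.9 − 19.93 + 105.02 = 739.99.
At (1507, 274): z = 33.7 − 221.4 + 739.99 = 552.4 m.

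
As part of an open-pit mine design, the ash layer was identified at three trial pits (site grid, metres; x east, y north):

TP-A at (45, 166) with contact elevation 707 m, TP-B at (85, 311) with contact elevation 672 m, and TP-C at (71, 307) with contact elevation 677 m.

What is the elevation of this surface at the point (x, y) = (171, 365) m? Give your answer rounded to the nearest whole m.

Two edge vectors: TP-A→TP-B = (40, 145, -35), TP-A→TP-C = (26, 141, -30).
Normal n = (TP-A→TP-B) × (TP-A→TP-C) = (585, 290, 1870).
So ∂z/∂x = −n_x/n_z = −0.31283 and ∂z/∂y = −n_y/n_z = −0.15508.
Intercept c from TP-A: 707 + 14.08 + 25.74 = 746.82.
At (171, 365): z = −53.5 − 56.6 + 746.82 = 636.7 m.

637 m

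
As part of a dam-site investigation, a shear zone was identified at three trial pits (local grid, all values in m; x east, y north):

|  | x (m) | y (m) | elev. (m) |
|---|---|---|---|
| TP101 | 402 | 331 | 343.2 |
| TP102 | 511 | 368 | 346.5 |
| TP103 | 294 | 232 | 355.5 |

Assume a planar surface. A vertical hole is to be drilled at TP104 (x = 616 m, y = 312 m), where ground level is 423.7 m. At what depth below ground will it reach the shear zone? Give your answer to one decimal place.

Let the plane be z = a·x + b·y + c.
TP102−TP101: 109a + 37b = 3.3;  TP103−TP101: −108a − 99b = 12.3.
Solving gives a = 0.11506, b = −0.24976.
Then c = 343.2 − a·402 − b·331 = 379.62.
At (616, 312): z_contact = 70.87 − 77.92 + 379.62 = 372.57 m.
Depth below ground = 423.7 − 372.57 = 51.1 m.

51.1 m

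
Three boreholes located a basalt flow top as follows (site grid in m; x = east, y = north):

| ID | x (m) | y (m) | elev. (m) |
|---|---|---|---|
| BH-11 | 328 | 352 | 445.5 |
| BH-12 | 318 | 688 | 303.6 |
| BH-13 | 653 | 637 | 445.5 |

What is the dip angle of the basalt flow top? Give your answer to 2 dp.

28.70°

Let the plane be z = a·x + b·y + c.
BH-12−BH-11: −10a + 336b = −141.9;  BH-13−BH-11: 325a + 285b = 0.
Solving gives a = 0.36092, b = −0.41158.
Gradient magnitude |∇z| = √(a² + b²) = √(0.13027 + 0.16940) = 0.54742.
True dip = arctan(0.54742) = 28.70°, dipping toward NW (azimuth ≈ 319°).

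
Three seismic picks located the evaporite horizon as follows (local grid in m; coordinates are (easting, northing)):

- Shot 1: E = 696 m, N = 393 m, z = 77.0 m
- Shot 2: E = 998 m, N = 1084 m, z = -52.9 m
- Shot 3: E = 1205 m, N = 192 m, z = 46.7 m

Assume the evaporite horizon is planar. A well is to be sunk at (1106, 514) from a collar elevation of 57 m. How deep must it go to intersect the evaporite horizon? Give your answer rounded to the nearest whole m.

Let the plane be z = a·E + b·N + c.
Shot 2−Shot 1: 302a + 691b = −129.9;  Shot 3−Shot 1: 509a − 201b = −30.3.
Solving gives a = −0.11408, b = −0.13813.
Then c = 77 − a·696 − b·393 = 210.68.
At (1106, 514): z_contact = −126.2 − 71.0 + 210.68 = 13.5 m.
Depth below ground = 57 − 13.5 = 43 m.

43 m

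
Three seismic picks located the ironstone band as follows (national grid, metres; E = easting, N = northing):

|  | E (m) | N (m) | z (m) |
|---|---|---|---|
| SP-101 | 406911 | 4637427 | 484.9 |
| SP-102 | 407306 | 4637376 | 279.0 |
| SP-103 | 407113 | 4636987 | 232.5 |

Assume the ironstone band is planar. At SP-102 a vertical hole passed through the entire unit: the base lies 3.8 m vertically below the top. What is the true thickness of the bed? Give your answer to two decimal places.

Let the plane be z = a·E + b·N + c.
SP-102−SP-101: 395a − 51b = −205.9;  SP-103−SP-101: 202a − 440b = −252.4.
Solving gives a = −0.47538, b = 0.35539.
|∇z| = √(a²+b²) = 0.59354, so dip δ = arctan(0.59354) = 30.69°.
True thickness = vertical thickness × cos δ = 3.8 × cos 30.69° = 3.27 m.

3.27 m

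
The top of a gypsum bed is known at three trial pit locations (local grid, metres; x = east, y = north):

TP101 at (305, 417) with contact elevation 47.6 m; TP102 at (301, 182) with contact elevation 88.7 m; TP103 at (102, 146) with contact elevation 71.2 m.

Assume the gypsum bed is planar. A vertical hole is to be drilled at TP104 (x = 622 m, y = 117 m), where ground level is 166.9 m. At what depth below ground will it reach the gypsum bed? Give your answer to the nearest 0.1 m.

Two edge vectors: TP101→TP102 = (-4, -235, 41.1), TP101→TP103 = (-203, -271, 23.6).
Normal n = (TP101→TP102) × (TP101→TP103) = (5592.1, -8248.9, -46621).
So ∂z/∂x = −n_x/n_z = 0.11995 and ∂z/∂y = −n_y/n_z = −0.17694.
Intercept c from TP101: 47.6 − 36.58 + 73.78 = 84.80.
At (622, 117): z_contact = 74.61 − 20.70 + 84.80 = 138.70 m.
Depth below ground = 166.9 − 138.70 = 28.2 m.

28.2 m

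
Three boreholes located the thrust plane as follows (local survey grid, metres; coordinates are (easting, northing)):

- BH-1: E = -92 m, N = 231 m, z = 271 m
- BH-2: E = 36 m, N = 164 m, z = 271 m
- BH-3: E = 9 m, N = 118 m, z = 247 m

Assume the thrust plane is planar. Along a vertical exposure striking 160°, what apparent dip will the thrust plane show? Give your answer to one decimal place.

Let the plane be z = a·E + b·N + c.
BH-2−BH-1: 128a − 67b = 0;  BH-3−BH-1: 101a − 113b = −24.
Solving gives a = 0.20891, b = 0.39912.
Unit vector along 160° is (sin 160°, cos 160°) = (0.3420, -0.9397).
Slope in that direction = a·(0.3420) + b·(-0.9397) = −0.30359.
Apparent dip = arctan|0.30359| = 16.9° (true dip is 24.3°, so apparent ≤ true as expected).

16.9°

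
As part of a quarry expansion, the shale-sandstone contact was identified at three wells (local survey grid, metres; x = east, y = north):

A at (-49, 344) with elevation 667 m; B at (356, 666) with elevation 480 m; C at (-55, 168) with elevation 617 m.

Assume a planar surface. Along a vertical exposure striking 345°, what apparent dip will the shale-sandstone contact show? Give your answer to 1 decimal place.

25.7°

Let the plane be z = a·x + b·y + c.
B−A: 405a + 322b = −187;  C−A: −6a − 176b = −50.
Solving gives a = −0.70675, b = 0.30818.
Unit vector along 345° is (sin 345°, cos 345°) = (-0.2588, 0.9659).
Slope in that direction = a·(-0.2588) + b·(0.9659) = 0.48061.
Apparent dip = arctan|0.48061| = 25.7° (true dip is 37.6°, so apparent ≤ true as expected).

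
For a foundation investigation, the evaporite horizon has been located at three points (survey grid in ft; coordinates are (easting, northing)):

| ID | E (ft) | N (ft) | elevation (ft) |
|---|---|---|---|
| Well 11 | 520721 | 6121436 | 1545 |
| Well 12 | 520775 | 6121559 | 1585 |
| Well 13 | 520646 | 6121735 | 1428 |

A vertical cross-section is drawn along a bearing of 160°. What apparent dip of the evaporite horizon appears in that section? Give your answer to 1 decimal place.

25.6°

Let the plane be z = a·E + b·N + c.
Well 12−Well 11: 54a + 123b = 40;  Well 13−Well 11: −75a + 299b = −117.
Solving gives a = 1.03863, b = −0.13078.
Unit vector along 160° is (sin 160°, cos 160°) = (0.3420, -0.9397).
Slope in that direction = a·(0.3420) + b·(-0.9397) = 0.47812.
Apparent dip = arctan|0.47812| = 25.6° (true dip is 46.3°, so apparent ≤ true as expected).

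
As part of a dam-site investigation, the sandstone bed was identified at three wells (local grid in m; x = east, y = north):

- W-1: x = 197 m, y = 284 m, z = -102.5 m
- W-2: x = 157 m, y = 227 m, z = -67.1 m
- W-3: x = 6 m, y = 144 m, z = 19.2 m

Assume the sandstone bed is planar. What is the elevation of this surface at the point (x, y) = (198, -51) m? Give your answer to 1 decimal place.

17.1 m

Let the plane be z = a·x + b·y + c.
W-2−W-1: −40a − 57b = 35.4;  W-3−W-1: −191a − 140b = 121.7.
Solving gives a = −0.37467, b = −0.35812.
Then c = -102.5 − a·197 − b·284 = 73.02.
At (198, -51): z = −74.2 + 18.3 + 73.02 = 17.1 m.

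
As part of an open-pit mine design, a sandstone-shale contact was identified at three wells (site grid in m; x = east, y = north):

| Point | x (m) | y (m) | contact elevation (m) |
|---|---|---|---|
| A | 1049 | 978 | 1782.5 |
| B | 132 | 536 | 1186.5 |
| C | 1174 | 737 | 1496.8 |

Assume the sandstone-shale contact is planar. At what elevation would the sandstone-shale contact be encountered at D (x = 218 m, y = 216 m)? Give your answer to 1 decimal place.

802.1 m

Two edge vectors: A→B = (-917, -442, -596), A→C = (125, -241, -285.7).
Normal n = (A→B) × (A→C) = (-17356.6, -336486.9, 276247).
So ∂z/∂x = −n_x/n_z = 0.062830 and ∂z/∂y = −n_y/n_z = 1.218065.
Intercept c from A: 1782.5 − 65.91 − 1191.27 = 525.32.
At (218, 216): z = 13.7 + 263.1 + 525.32 = 802.1 m.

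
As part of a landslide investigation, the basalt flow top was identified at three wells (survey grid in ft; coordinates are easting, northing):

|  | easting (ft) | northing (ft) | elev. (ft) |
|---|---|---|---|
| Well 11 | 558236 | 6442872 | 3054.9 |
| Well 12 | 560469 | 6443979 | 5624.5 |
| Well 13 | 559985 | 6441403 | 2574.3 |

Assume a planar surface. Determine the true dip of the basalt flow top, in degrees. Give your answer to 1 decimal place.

Let the plane be z = a·easting + b·northing + c.
Well 12−Well 11: 2233a + 1107b = 2569.6;  Well 13−Well 11: 1749a − 1469b = −480.6.
Solving gives a = 0.62164, b = 1.06729.
Gradient magnitude |∇z| = √(a² + b²) = √(0.38643 + 1.13910) = 1.23512.
True dip = arctan(1.23512) = 51.0°, dipping toward SSW (azimuth ≈ 210°).

51.0°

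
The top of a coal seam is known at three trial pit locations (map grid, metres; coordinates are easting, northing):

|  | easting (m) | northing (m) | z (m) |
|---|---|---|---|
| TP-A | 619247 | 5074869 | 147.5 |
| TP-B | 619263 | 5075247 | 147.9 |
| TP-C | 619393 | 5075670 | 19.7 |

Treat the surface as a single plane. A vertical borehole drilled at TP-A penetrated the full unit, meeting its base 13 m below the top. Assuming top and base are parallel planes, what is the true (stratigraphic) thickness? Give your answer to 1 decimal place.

8.5 m

Two edge vectors: TP-A→TP-B = (16, 378, 0.4), TP-A→TP-C = (146, 801, -127.8).
Normal n = (TP-A→TP-B) × (TP-A→TP-C) = (-48628.8, 2103.2, -42372).
So ∂z/∂easting = −n_x/n_z = −1.14766 and ∂z/∂northing = −n_y/n_z = 0.04964.
|∇z| = √(a²+b²) = 1.14874, so dip δ = arctan(1.14874) = 48.96°.
True thickness = vertical thickness × cos δ = 13 × cos 48.96° = 8.5 m.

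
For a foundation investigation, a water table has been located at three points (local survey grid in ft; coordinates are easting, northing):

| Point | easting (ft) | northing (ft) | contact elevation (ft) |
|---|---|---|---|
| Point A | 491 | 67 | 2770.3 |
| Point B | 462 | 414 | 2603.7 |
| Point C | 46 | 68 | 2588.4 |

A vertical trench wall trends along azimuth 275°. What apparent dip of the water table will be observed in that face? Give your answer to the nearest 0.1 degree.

Two edge vectors: Point A→Point B = (-29, 347, -166.6), Point A→Point C = (-445, 1, -181.9).
Normal n = (Point A→Point B) × (Point A→Point C) = (-62952.7, 68861.9, 154386).
So ∂z/∂easting = −n_x/n_z = 0.40776 and ∂z/∂northing = −n_y/n_z = −0.44604.
Unit vector along 275° is (sin 275°, cos 275°) = (-0.9962, 0.0872).
Slope in that direction = a·(-0.9962) + b·(0.0872) = −0.44508.
Apparent dip = arctan|0.44508| = 24.0° (true dip is 31.1°, so apparent ≤ true as expected).

24.0°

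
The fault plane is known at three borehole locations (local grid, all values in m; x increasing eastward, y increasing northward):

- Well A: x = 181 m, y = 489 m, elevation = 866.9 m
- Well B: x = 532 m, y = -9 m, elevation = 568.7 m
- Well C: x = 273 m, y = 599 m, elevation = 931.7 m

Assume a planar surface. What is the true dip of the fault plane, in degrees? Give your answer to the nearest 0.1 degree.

30.7°

Let the plane be z = a·x + b·y + c.
Well B−Well A: 351a − 498b = −298.2;  Well C−Well A: 92a + 110b = 64.8.
Solving gives a = −0.00630, b = 0.59436.
Gradient magnitude |∇z| = √(a² + b²) = √(0.00004 + 0.35326) = 0.59439.
True dip = arctan(0.59439) = 30.7°, dipping toward S (azimuth ≈ 179°).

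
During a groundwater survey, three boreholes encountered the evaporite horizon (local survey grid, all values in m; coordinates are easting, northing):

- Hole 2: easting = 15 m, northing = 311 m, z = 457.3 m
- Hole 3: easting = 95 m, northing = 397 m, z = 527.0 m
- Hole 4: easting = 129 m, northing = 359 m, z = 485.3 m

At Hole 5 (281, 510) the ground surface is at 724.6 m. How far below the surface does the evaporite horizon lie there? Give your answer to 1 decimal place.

118.7 m

Let the plane be z = a·easting + b·northing + c.
Hole 3−Hole 2: 80a + 86b = 69.7;  Hole 4−Hole 2: 114a + 48b = 28.
Solving gives a = −0.15721, b = 0.95671.
Then c = 457.3 − a·15 − b·311 = 162.12.
At (281, 510): z_contact = −44.18 + 487.92 + 162.12 = 605.87 m.
Depth below ground = 724.6 − 605.87 = 118.7 m.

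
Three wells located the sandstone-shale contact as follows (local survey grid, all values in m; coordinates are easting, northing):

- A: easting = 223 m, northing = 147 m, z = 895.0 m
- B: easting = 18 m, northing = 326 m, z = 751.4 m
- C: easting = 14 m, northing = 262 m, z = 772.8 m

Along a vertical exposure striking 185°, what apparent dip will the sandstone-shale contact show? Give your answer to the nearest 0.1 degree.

17.9°

Two edge vectors: A→B = (-205, 179, -143.6), A→C = (-209, 115, -122.2).
Normal n = (A→B) × (A→C) = (-5359.8, 4961.4, 13836).
So ∂z/∂easting = −n_x/n_z = 0.38738 and ∂z/∂northing = −n_y/n_z = −0.35859.
Unit vector along 185° is (sin 185°, cos 185°) = (-0.0872, -0.9962).
Slope in that direction = a·(-0.0872) + b·(-0.9962) = 0.32346.
Apparent dip = arctan|0.32346| = 17.9° (true dip is 27.8°, so apparent ≤ true as expected).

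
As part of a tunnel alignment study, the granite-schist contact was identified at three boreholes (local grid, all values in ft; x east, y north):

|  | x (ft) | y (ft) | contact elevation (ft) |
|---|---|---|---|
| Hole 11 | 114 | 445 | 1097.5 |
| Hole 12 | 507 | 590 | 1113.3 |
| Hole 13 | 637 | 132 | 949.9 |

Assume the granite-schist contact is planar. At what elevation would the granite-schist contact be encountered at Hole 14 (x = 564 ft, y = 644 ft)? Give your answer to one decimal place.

Two edge vectors: Hole 11→Hole 12 = (393, 145, 15.8), Hole 11→Hole 13 = (523, -313, -147.6).
Normal n = (Hole 11→Hole 12) × (Hole 11→Hole 13) = (-16456.6, 66270.2, -198844).
So ∂z/∂x = −n_x/n_z = −0.08276 and ∂z/∂y = −n_y/n_z = 0.33328.
Intercept c from Hole 11: 1097.5 + 9.43 − 148.31 = 958.63.
At (564, 644): z = −46.7 + 214.6 + 958.63 = 1126.6 ft.

1126.6 ft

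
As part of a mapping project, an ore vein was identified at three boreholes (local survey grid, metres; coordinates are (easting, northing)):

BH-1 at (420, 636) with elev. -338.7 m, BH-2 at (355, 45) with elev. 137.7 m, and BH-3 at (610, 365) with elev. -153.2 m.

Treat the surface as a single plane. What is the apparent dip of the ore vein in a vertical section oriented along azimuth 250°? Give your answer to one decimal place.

Let the plane be z = a·E + b·N + c.
BH-2−BH-1: −65a − 591b = 476.4;  BH-3−BH-1: 190a − 271b = 185.5.
Solving gives a = −0.14991, b = −0.78960.
Unit vector along 250° is (sin 250°, cos 250°) = (-0.9397, -0.3420).
Slope in that direction = a·(-0.9397) + b·(-0.3420) = 0.41093.
Apparent dip = arctan|0.41093| = 22.3° (true dip is 38.8°, so apparent ≤ true as expected).

22.3°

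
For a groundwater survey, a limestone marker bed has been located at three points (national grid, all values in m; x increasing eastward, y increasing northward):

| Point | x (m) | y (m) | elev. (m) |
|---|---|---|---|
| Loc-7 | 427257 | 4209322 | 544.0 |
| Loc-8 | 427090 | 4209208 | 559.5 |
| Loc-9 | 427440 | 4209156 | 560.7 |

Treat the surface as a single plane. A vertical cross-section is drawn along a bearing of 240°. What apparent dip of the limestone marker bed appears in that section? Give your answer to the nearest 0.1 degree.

4.0°

Two edge vectors: Loc-7→Loc-8 = (-167, -114, 15.5), Loc-7→Loc-9 = (183, -166, 16.7).
Normal n = (Loc-7→Loc-8) × (Loc-7→Loc-9) = (669.2, 5625.4, 48584).
So ∂z/∂x = −n_x/n_z = −0.01377 and ∂z/∂y = −n_y/n_z = −0.11579.
Unit vector along 240° is (sin 240°, cos 240°) = (-0.8660, -0.5000).
Slope in that direction = a·(-0.8660) + b·(-0.5000) = 0.06982.
Apparent dip = arctan|0.06982| = 4.0° (true dip is 6.7°, so apparent ≤ true as expected).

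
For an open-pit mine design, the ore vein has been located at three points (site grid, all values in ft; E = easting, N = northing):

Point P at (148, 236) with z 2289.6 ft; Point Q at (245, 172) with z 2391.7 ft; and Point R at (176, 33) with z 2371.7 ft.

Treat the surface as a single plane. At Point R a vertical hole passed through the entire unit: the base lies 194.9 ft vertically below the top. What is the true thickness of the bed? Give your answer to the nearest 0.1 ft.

144.1 ft

Let the plane be z = a·E + b·N + c.
Point Q−Point P: 97a − 64b = 102.1;  Point R−Point P: 28a − 203b = 82.1.
Solving gives a = 0.86440, b = −0.28521.
|∇z| = √(a²+b²) = 0.91024, so dip δ = arctan(0.91024) = 42.31°.
True thickness = vertical thickness × cos δ = 194.9 × cos 42.31° = 144.1 ft.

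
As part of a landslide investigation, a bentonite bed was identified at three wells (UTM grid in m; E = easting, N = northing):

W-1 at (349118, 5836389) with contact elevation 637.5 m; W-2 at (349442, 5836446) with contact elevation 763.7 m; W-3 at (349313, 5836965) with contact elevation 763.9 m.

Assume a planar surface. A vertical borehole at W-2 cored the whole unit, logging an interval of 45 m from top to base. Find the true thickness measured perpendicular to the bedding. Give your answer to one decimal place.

Two edge vectors: W-1→W-2 = (324, 57, 126.2), W-1→W-3 = (195, 576, 126.4).
Normal n = (W-1→W-2) × (W-1→W-3) = (-65486.4, -16344.6, 175509).
So ∂z/∂E = −n_x/n_z = 0.37312 and ∂z/∂N = −n_y/n_z = 0.09313.
|∇z| = √(a²+b²) = 0.38457, so dip δ = arctan(0.38457) = 21.04°.
True thickness = vertical thickness × cos δ = 45 × cos 21.04° = 42.0 m.

42.0 m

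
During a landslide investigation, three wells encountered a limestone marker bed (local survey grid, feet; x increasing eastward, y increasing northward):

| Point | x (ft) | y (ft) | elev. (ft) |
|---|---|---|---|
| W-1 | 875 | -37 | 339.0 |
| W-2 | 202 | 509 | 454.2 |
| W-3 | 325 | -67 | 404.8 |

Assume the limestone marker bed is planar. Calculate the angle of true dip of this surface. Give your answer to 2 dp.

Two edge vectors: W-1→W-2 = (-673, 546, 115.2), W-1→W-3 = (-550, -30, 65.8).
Normal n = (W-1→W-2) × (W-1→W-3) = (39382.8, -19076.6, 320490).
So ∂z/∂x = −n_x/n_z = −0.12288 and ∂z/∂y = −n_y/n_z = 0.05952.
Gradient magnitude |∇z| = √(a² + b²) = √(0.01510 + 0.00354) = 0.13654.
True dip = arctan(0.13654) = 7.78°, dipping toward ESE (azimuth ≈ 116°).

7.78°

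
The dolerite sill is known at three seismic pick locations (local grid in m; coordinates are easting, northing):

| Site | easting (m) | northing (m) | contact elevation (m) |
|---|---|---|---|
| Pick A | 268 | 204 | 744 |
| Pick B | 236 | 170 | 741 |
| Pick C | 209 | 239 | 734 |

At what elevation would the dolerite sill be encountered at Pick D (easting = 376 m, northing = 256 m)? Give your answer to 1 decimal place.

757.0 m

Let the plane be z = a·easting + b·northing + c.
Pick B−Pick A: −32a − 34b = −3;  Pick C−Pick A: −59a + 35b = −10.
Solving gives a = 0.14235, b = −0.04575.
Then c = 744 − a·268 − b·204 = 715.18.
At (376, 256): z = 53.5 − 11.7 + 715.18 = 757.0 m.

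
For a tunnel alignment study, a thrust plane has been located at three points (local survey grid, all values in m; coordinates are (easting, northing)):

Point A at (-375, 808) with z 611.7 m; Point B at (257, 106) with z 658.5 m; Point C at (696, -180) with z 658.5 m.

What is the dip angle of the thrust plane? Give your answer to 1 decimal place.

10.9°

Let the plane be z = a·E + b·N + c.
Point B−Point A: 632a − 702b = 46.8;  Point C−Point A: 1071a − 988b = 46.8.
Solving gives a = −0.10504, b = −0.16123.
Gradient magnitude |∇z| = √(a² + b²) = √(0.01103 + 0.02600) = 0.19243.
True dip = arctan(0.19243) = 10.9°, dipping toward NNE (azimuth ≈ 033°).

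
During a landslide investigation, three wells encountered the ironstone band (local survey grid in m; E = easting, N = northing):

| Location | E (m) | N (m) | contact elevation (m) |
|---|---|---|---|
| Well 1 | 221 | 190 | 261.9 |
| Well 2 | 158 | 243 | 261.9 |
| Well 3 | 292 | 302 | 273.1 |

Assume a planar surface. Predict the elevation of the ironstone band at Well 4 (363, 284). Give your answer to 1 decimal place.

275.8 m

Let the plane be z = a·E + b·N + c.
Well 2−Well 1: −63a + 53b = 0;  Well 3−Well 1: 71a + 112b = 11.2.
Solving gives a = 0.05487, b = 0.06522.
Then c = 261.9 − a·221 − b·190 = 237.38.
At (363, 284): z = 19.9 + 18.5 + 237.38 = 275.8 m.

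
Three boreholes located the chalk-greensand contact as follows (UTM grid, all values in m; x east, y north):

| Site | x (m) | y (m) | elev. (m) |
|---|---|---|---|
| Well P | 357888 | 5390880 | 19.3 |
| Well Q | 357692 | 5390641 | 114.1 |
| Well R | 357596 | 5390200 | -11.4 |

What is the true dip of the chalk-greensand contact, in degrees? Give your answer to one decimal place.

51.3°

Two edge vectors: Well P→Well Q = (-196, -239, 94.8), Well P→Well R = (-292, -680, -30.7).
Normal n = (Well P→Well Q) × (Well P→Well R) = (71801.3, -33698.8, 63492).
So ∂z/∂x = −n_x/n_z = −1.13087 and ∂z/∂y = −n_y/n_z = 0.53076.
Gradient magnitude |∇z| = √(a² + b²) = √(1.27887 + 0.28170) = 1.24923.
True dip = arctan(1.24923) = 51.3°, dipping toward ESE (azimuth ≈ 115°).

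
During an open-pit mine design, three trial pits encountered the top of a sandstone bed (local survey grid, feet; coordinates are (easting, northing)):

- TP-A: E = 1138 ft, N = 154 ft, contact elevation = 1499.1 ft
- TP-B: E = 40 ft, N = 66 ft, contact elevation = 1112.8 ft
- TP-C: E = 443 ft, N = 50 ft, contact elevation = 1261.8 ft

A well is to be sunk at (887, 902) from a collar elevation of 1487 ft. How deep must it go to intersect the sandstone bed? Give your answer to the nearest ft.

Let the plane be z = a·E + b·N + c.
TP-B−TP-A: −1098a − 88b = −386.3;  TP-C−TP-A: −695a − 104b = −237.3.
Solving gives a = 0.36380, b = −0.14940.
Then c = 1499.1 − a·1138 − b·154 = 1108.11.
At (887, 902): z_contact = 322.7 − 134.8 + 1108.11 = 1296.0 ft.
Depth below ground = 1487 − 1296.0 = 191 ft.

191 ft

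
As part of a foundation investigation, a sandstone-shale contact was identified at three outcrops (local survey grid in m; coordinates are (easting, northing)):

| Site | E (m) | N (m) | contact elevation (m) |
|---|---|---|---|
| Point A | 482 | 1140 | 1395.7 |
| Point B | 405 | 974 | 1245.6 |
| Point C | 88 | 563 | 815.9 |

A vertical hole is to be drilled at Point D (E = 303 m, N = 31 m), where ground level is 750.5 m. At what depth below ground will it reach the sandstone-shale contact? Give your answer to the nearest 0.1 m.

203.4 m

Let the plane be z = a·E + b·N + c.
Point B−Point A: −77a − 166b = −150.1;  Point C−Point A: −394a − 577b = −579.8.
Solving gives a = 0.459552, b = 0.691051.
Then c = 1395.7 − a·482 − b·1140 = 386.40.
At (303, 31): z_contact = 139.24 + 21.42 + 386.40 = 547.06 m.
Depth below ground = 750.5 − 547.06 = 203.4 m.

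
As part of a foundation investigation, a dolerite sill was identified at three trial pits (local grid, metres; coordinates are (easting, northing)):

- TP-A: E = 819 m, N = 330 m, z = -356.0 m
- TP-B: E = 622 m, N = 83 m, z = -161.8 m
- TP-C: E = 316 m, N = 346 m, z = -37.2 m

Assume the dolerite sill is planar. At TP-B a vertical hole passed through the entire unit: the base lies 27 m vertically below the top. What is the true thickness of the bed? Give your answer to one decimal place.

22.1 m

Two edge vectors: TP-A→TP-B = (-197, -247, 194.2), TP-A→TP-C = (-503, 16, 318.8).
Normal n = (TP-A→TP-B) × (TP-A→TP-C) = (-81850.8, -34879, -127393).
So ∂z/∂E = −n_x/n_z = −0.64251 and ∂z/∂N = −n_y/n_z = −0.27379.
|∇z| = √(a²+b²) = 0.69841, so dip δ = arctan(0.69841) = 34.93°.
True thickness = vertical thickness × cos δ = 27 × cos 34.93° = 22.1 m.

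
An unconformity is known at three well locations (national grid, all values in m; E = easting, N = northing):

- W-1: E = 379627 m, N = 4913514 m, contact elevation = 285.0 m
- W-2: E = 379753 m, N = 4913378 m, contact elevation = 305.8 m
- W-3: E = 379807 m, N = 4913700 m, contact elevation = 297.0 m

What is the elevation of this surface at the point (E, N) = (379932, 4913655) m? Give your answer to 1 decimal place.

Let the plane be z = a·E + b·N + c.
W-2−W-1: 126a − 136b = 20.8;  W-3−W-1: 180a + 186b = 12.
Solving gives a = 0.114800902, b = −0.046581518.
Then c = 285 − a·379627 − b·4913514 = 185582.42.
At (379932, 4913655): z = 43616.5 − 228885.5 + 185582.42 = 313.4 m.

313.4 m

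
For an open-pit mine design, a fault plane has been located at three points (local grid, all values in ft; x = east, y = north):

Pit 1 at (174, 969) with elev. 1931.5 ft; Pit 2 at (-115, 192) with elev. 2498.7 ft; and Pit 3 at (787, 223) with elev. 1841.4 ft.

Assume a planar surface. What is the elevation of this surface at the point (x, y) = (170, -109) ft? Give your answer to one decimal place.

Two edge vectors: Pit 1→Pit 2 = (-289, -777, 567.2), Pit 1→Pit 3 = (613, -746, -90.1).
Normal n = (Pit 1→Pit 2) × (Pit 1→Pit 3) = (493138.9, 321654.7, 691895).
So ∂z/∂x = −n_x/n_z = −0.71274 and ∂z/∂y = −n_y/n_z = −0.46489.
Intercept c from Pit 1: 1931.5 + 124.02 + 450.48 = 2505.99.
At (170, -109): z = −121.2 + 50.7 + 2505.99 = 2435.5 ft.

2435.5 ft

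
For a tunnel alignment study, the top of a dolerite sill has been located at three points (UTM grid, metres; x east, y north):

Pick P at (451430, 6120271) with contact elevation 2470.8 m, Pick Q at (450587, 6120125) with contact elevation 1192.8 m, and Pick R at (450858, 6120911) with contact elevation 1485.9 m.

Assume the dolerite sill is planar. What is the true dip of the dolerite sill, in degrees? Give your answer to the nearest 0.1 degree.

Let the plane be z = a·x + b·y + c.
Pick Q−Pick P: −843a − 146b = −1278;  Pick R−Pick P: −572a + 640b = −984.9.
Solving gives a = 1.54361, b = −0.15931.
Gradient magnitude |∇z| = √(a² + b²) = √(2.38272 + 0.02538) = 1.55180.
True dip = arctan(1.55180) = 57.2°, dipping toward W (azimuth ≈ 276°).

57.2°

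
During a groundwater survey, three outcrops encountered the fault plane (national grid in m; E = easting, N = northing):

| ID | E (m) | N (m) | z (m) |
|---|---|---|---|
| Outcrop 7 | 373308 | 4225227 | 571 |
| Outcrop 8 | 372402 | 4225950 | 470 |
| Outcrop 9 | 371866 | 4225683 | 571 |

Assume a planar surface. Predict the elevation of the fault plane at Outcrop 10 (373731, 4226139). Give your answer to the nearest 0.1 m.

Two edge vectors: Outcrop 7→Outcrop 8 = (-906, 723, -101), Outcrop 7→Outcrop 9 = (-1442, 456, 0).
Normal n = (Outcrop 7→Outcrop 8) × (Outcrop 7→Outcrop 9) = (46056, 145642, 629430).
So ∂z/∂E = −n_x/n_z = −0.073170964 and ∂z/∂N = −n_y/n_z = −0.231387128.
Intercept c from Outcrop 7: 571 + 27315.31 + 977663.14 = 1005549.45.
At (373731, 4226139): z = −27346.3 − 977874.2 + 1005549.45 = 329.0 m.

329.0 m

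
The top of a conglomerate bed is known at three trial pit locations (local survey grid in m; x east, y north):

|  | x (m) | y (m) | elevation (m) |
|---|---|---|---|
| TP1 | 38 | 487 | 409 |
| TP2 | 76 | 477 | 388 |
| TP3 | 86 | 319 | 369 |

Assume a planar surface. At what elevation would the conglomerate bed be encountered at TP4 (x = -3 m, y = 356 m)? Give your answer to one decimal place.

Two edge vectors: TP1→TP2 = (38, -10, -21), TP1→TP3 = (48, -168, -40).
Normal n = (TP1→TP2) × (TP1→TP3) = (-3128, 512, -5904).
So ∂z/∂x = −n_x/n_z = −0.52981 and ∂z/∂y = −n_y/n_z = 0.08672.
Intercept c from TP1: 409 + 20.13 − 42.23 = 386.90.
At (-3, 356): z = 1.6 + 30.9 + 386.90 = 419.4 m.

419.4 m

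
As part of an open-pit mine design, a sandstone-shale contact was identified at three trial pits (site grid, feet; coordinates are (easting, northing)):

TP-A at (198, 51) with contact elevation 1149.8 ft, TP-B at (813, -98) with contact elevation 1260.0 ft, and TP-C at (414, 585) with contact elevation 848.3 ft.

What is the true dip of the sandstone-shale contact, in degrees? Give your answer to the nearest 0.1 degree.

Let the plane be z = a·E + b·N + c.
TP-B−TP-A: 615a − 149b = 110.2;  TP-C−TP-A: 216a + 534b = −301.5.
Solving gives a = 0.03861, b = −0.58023.
Gradient magnitude |∇z| = √(a² + b²) = √(0.00149 + 0.33666) = 0.58151.
True dip = arctan(0.58151) = 30.2°, dipping toward N (azimuth ≈ 356°).

30.2°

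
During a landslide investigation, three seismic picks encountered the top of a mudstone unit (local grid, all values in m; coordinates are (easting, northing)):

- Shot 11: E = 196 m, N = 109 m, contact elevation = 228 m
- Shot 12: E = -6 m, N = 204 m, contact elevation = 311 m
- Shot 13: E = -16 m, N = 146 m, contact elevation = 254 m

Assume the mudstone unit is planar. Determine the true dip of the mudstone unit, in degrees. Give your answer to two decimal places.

Two edge vectors: Shot 11→Shot 12 = (-202, 95, 83), Shot 11→Shot 13 = (-212, 37, 26).
Normal n = (Shot 11→Shot 12) × (Shot 11→Shot 13) = (-601, -12344, 12666).
So ∂z/∂E = −n_x/n_z = 0.04745 and ∂z/∂N = −n_y/n_z = 0.97458.
Gradient magnitude |∇z| = √(a² + b²) = √(0.00225 + 0.94980) = 0.97573.
True dip = arctan(0.97573) = 44.30°, dipping toward S (azimuth ≈ 183°).

44.30°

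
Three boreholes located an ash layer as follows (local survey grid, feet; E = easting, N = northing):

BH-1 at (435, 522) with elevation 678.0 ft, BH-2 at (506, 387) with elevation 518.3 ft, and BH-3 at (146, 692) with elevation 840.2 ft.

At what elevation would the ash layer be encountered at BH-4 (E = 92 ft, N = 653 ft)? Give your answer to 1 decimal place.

779.5 ft

Let the plane be z = a·E + b·N + c.
BH-2−BH-1: 71a − 135b = −159.7;  BH-3−BH-1: −289a + 170b = 162.2.
Solving gives a = 0.19492, b = 1.28547.
Then c = 678 − a·435 − b·522 = −77.81.
At (92, 653): z = 17.9 + 839.4 − 77.81 = 779.5 ft.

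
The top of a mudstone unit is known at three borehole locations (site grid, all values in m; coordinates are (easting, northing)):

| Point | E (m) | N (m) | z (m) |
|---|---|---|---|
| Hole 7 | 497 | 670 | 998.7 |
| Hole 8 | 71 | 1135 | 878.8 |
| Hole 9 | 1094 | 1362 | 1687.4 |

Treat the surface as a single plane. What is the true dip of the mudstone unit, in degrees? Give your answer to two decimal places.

Let the plane be z = a·E + b·N + c.
Hole 8−Hole 7: −426a + 465b = −119.9;  Hole 9−Hole 7: 597a + 692b = 688.7.
Solving gives a = 0.70443, b = 0.38750.
Gradient magnitude |∇z| = √(a² + b²) = √(0.49623 + 0.15016) = 0.80398.
True dip = arctan(0.80398) = 38.80°, dipping toward WSW (azimuth ≈ 241°).

38.80°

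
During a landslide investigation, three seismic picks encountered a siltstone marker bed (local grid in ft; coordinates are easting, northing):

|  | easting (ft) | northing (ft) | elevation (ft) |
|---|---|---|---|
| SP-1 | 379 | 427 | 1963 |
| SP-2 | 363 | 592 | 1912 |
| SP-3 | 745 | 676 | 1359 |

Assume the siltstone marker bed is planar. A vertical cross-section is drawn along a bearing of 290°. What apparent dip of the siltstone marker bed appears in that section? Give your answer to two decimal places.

48.21°

Let the plane be z = a·easting + b·northing + c.
SP-2−SP-1: −16a + 165b = −51;  SP-3−SP-1: 366a + 249b = −604.
Solving gives a = −1.35087, b = −0.44008.
Unit vector along 290° is (sin 290°, cos 290°) = (-0.9397, 0.3420).
Slope in that direction = a·(-0.9397) + b·(0.3420) = 1.11889.
Apparent dip = arctan|1.11889| = 48.21° (true dip is 54.9°, so apparent ≤ true as expected).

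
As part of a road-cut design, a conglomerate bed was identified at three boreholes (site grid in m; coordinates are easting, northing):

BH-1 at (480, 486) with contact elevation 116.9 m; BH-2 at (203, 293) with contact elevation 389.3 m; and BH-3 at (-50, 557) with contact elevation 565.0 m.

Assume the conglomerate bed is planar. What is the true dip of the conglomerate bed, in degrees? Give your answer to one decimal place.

Two edge vectors: BH-1→BH-2 = (-277, -193, 272.4), BH-1→BH-3 = (-530, 71, 448.1).
Normal n = (BH-1→BH-2) × (BH-1→BH-3) = (-105823.7, -20248.3, -121957).
So ∂z/∂easting = −n_x/n_z = −0.86771 and ∂z/∂northing = −n_y/n_z = −0.16603.
Gradient magnitude |∇z| = √(a² + b²) = √(0.75293 + 0.02757) = 0.88345.
True dip = arctan(0.88345) = 41.5°, dipping toward E (azimuth ≈ 079°).

41.5°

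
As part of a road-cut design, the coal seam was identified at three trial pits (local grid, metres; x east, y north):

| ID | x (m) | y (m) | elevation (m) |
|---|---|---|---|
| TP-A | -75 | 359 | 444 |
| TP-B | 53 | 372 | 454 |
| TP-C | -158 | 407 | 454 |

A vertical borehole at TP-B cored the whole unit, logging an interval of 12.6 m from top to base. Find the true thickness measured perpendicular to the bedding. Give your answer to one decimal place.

Let the plane be z = a·x + b·y + c.
TP-B−TP-A: 128a + 13b = 10;  TP-C−TP-A: −83a + 48b = 10.
Solving gives a = 0.04846, b = 0.29212.
|∇z| = √(a²+b²) = 0.29611, so dip δ = arctan(0.29611) = 16.49°.
True thickness = vertical thickness × cos δ = 12.6 × cos 16.49° = 12.1 m.

12.1 m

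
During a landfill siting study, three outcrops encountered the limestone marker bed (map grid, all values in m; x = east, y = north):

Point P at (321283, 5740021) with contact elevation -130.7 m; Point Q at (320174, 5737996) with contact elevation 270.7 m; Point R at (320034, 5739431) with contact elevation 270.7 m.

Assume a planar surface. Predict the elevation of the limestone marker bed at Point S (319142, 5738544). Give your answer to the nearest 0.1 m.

Two edge vectors: Point P→Point Q = (-1109, -2025, 401.4), Point P→Point R = (-1249, -590, 401.4).
Normal n = (Point P→Point Q) × (Point P→Point R) = (-576009, -56196, -1874915).
So ∂z/∂x = −n_x/n_z = −0.307218727 and ∂z/∂y = −n_y/n_z = −0.029972559.
Intercept c from Point P: -130.7 + 98704.15 + 172043.12 = 270616.57.
At (319142, 5738544): z = −98046.4 − 171998.8 + 270616.57 = 571.3 m.

571.3 m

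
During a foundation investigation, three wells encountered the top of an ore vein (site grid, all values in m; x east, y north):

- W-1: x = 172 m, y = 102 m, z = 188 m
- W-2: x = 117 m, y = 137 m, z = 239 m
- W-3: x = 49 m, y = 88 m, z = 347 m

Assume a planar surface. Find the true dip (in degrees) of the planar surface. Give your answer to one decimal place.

53.1°

Two edge vectors: W-1→W-2 = (-55, 35, 51), W-1→W-3 = (-123, -14, 159).
Normal n = (W-1→W-2) × (W-1→W-3) = (6279, 2472, 5075).
So ∂z/∂x = −n_x/n_z = −1.23724 and ∂z/∂y = −n_y/n_z = −0.48709.
Gradient magnitude |∇z| = √(a² + b²) = √(1.53077 + 0.23726) = 1.32967.
True dip = arctan(1.32967) = 53.1°, dipping toward ENE (azimuth ≈ 069°).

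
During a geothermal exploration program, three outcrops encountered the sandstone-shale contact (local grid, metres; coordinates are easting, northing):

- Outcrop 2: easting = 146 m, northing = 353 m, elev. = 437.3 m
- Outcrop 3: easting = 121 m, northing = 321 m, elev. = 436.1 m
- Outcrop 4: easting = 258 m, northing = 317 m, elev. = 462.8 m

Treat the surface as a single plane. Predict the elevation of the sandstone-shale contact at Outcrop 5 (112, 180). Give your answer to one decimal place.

Let the plane be z = a·easting + b·northing + c.
Outcrop 3−Outcrop 2: −25a − 32b = −1.2;  Outcrop 4−Outcrop 2: 112a − 36b = 25.5.
Solving gives a = 0.19161, b = −0.11220.
Then c = 437.3 − a·146 − b·353 = 448.93.
At (112, 180): z = 21.5 − 20.2 + 448.93 = 450.2 m.

450.2 m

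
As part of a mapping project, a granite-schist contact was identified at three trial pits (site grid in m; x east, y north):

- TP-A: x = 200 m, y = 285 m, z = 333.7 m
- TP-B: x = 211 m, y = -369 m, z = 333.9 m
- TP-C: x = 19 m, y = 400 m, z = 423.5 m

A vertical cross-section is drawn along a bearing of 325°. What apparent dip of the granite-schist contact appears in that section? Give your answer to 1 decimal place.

15.7°

Two edge vectors: TP-A→TP-B = (11, -654, 0.2), TP-A→TP-C = (-181, 115, 89.8).
Normal n = (TP-A→TP-B) × (TP-A→TP-C) = (-58752.2, -1024, -117109).
So ∂z/∂x = −n_x/n_z = −0.50169 and ∂z/∂y = −n_y/n_z = −0.00874.
Unit vector along 325° is (sin 325°, cos 325°) = (-0.5736, 0.8192).
Slope in that direction = a·(-0.5736) + b·(0.8192) = 0.28059.
Apparent dip = arctan|0.28059| = 15.7° (true dip is 26.6°, so apparent ≤ true as expected).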